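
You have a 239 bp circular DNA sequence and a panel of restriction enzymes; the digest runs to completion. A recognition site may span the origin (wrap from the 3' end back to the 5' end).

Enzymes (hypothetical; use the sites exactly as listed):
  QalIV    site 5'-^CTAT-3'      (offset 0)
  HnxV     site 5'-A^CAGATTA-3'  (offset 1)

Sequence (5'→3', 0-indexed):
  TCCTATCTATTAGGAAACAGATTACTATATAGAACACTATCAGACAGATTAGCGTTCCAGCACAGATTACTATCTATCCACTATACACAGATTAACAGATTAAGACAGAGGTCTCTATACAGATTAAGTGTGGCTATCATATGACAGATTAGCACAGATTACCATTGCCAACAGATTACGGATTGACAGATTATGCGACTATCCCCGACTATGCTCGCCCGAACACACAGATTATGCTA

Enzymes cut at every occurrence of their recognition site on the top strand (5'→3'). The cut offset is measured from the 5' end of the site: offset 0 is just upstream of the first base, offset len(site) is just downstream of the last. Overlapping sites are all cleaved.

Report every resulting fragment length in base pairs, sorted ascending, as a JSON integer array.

[4,4,5,5,7,7,7,7,8,8,9,10,10,11,11,12,12,14,15,17,18,19,19]

Scan for sites:
  QalIV CTAT/0: at [2, 6, 24, 36, 69, 73, 80, 114, 133, 198, 208, 236] ⇒ [2, 6, 24, 36, 69, 73, 80, 114, 133, 198, 208, 236]
  HnxV ACAGATTA/1: at [16, 43, 61, 86, 94, 118, 143, 153, 170, 185, 226] ⇒ [17, 44, 62, 87, 95, 119, 144, 154, 171, 186, 227]

Pooled cuts: [2, 6, 17, 24, 36, 44, 62, 69, 73, 80, 87, 95, 114, 119, 133, 144, 154, 171, 186, 198, 208, 227, 236]

Fragment lengths:
  2→6: 4 bp
  6→17: 11 bp
  17→24: 7 bp
  24→36: 12 bp
  36→44: 8 bp
  44→62: 18 bp
  62→69: 7 bp
  69→73: 4 bp
  73→80: 7 bp
  80→87: 7 bp
  87→95: 8 bp
  95→114: 19 bp
  114→119: 5 bp
  119→133: 14 bp
  133→144: 11 bp
  144→154: 10 bp
  154→171: 17 bp
  171→186: 15 bp
  186→198: 12 bp
  198→208: 10 bp
  208→227: 19 bp
  227→236: 9 bp
  236→2 (wrap): 239-236+2 = 5 bp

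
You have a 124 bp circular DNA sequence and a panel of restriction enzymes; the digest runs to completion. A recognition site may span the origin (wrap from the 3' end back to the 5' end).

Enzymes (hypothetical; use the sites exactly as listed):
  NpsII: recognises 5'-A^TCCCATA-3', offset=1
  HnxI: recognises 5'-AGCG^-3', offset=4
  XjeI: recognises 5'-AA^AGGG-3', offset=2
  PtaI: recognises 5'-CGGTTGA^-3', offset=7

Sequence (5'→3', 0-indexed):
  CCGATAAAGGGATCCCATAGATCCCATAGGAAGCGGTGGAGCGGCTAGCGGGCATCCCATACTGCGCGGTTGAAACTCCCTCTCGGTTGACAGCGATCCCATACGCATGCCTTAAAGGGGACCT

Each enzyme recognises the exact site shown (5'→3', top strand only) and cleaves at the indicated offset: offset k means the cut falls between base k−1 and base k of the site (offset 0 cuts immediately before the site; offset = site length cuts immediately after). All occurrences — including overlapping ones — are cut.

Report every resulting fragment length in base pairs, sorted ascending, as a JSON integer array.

Per-enzyme occurrences:
  NpsII (ATCCCATA, off=1): starts [11, 20, 53, 95] → cuts [12, 21, 54, 96]
  HnxI (AGCG, off=4): starts [31, 39, 46, 91] → cuts [35, 43, 50, 95]
  XjeI (AAAGGG, off=2): starts [5, 113] → cuts [7, 115]
  PtaI (CGGTTGA, off=7): starts [66, 83] → cuts [73, 90]

Pooled cuts: [7, 12, 21, 35, 43, 50, 54, 73, 90, 95, 96, 115]

Fragment lengths:
  7→12: 5 bp
  12→21: 9 bp
  21→35: 14 bp
  35→43: 8 bp
  43→50: 7 bp
  50→54: 4 bp
  54→73: 19 bp
  73→90: 17 bp
  90→95: 5 bp
  95→96: 1 bp
  96→115: 19 bp
  115→7 (wrap): 124-115+7 = 16 bp

[1,4,5,5,7,8,9,14,16,17,19,19]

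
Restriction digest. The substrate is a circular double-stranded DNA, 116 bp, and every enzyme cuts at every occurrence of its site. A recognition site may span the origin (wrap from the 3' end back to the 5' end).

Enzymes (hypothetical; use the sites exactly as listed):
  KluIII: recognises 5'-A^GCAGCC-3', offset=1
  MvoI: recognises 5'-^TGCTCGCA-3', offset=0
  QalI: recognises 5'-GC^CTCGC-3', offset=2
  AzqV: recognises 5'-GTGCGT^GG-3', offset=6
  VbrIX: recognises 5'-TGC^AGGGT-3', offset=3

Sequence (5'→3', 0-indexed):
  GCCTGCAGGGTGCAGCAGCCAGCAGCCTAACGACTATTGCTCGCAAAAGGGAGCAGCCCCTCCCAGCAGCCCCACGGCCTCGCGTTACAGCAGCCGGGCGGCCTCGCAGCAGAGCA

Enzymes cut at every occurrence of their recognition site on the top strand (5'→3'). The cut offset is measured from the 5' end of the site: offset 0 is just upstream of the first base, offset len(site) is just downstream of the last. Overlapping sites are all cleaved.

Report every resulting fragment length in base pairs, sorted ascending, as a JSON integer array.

Site scan:
  KluIII AGCAGCC/1: at [13, 20, 51, 64, 88, 112] ⇒ [14, 21, 52, 65, 89, 113]
  MvoI TGCTCGCA/0: at [37] ⇒ [37]
  QalI GCCTCGC/2: at [76, 100] ⇒ [78, 102]
  AzqV (GTGCGTGG, off=6): no sites
  VbrIX TGCAGGGT/3: at [3] ⇒ [6]

All cut coordinates (distinct, sorted): [6, 14, 21, 37, 52, 65, 78, 89, 102, 113]

Fragment lengths:
  6→14: 8 bp
  14→21: 7 bp
  21→37: 16 bp
  37→52: 15 bp
  52→65: 13 bp
  65→78: 13 bp
  78→89: 11 bp
  89→102: 13 bp
  102→113: 11 bp
  113→6 (wrap): 116-113+6 = 9 bp

[7,8,9,11,11,13,13,13,15,16]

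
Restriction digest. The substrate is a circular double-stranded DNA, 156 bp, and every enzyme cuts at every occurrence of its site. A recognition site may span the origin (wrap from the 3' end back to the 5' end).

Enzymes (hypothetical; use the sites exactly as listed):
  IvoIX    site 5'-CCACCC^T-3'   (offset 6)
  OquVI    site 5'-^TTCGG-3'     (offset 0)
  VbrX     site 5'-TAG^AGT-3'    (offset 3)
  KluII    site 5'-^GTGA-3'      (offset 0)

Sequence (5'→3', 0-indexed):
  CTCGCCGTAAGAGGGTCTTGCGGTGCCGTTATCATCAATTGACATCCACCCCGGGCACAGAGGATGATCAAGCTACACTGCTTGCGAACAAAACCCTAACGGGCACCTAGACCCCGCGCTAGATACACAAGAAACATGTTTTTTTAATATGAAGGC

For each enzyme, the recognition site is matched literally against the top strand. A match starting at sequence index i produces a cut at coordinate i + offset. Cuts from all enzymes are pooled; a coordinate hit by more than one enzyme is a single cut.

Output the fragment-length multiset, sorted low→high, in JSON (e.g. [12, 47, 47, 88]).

Per-enzyme occurrences:
  IvoIX (CCACCCT, off=6): no sites
  OquVI (TTCGG, off=0): no sites
  VbrX (TAGAGT, off=3): no sites
  KluII (GTGA, off=0): no sites

Pooled cuts: ∅

Fragments:
  no cuts → one circular fragment of 156 bp

[156]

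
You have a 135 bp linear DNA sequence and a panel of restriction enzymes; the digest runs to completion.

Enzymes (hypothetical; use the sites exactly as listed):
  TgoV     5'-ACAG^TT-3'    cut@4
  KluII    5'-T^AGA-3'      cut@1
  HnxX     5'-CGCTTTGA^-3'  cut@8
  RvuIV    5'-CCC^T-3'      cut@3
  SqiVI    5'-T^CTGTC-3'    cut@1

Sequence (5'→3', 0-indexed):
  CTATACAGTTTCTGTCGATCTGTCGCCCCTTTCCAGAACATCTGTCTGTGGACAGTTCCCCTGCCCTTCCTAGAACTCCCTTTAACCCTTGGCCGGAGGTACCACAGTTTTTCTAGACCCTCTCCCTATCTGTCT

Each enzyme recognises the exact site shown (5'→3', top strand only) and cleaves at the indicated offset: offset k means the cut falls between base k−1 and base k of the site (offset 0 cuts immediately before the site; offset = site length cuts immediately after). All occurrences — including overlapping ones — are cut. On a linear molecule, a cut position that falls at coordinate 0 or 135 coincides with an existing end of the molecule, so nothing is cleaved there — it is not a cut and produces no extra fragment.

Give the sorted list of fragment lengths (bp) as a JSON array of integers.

Site scan:
  TgoV ACAGTT/4: at [4, 51, 103] ⇒ [8, 55, 107]
  KluII TAGA/1: at [70, 113] ⇒ [71, 114]
  HnxX (CGCTTTGA, off=8): no sites
  RvuIV CCCT/3: at [26, 58, 63, 77, 85, 117, 123] ⇒ [29, 61, 66, 80, 88, 120, 126]
  SqiVI TCTGTC/1: at [10, 18, 40, 128] ⇒ [11, 19, 41, 129]

All cut coordinates (distinct, sorted): [8, 11, 19, 29, 41, 55, 61, 66, 71, 80, 88, 107, 114, 120, 126, 129]

Fragment lengths:
  [0,8): 8 bp
  [8,11): 3 bp
  [11,19): 8 bp
  [19,29): 10 bp
  [29,41): 12 bp
  [41,55): 14 bp
  [55,61): 6 bp
  [61,66): 5 bp
  [66,71): 5 bp
  [71,80): 9 bp
  [80,88): 8 bp
  [88,107): 19 bp
  [107,114): 7 bp
  [114,120): 6 bp
  [120,126): 6 bp
  [126,129): 3 bp
  [129,135): 6 bp

[3,3,5,5,6,6,6,6,7,8,8,8,9,10,12,14,19]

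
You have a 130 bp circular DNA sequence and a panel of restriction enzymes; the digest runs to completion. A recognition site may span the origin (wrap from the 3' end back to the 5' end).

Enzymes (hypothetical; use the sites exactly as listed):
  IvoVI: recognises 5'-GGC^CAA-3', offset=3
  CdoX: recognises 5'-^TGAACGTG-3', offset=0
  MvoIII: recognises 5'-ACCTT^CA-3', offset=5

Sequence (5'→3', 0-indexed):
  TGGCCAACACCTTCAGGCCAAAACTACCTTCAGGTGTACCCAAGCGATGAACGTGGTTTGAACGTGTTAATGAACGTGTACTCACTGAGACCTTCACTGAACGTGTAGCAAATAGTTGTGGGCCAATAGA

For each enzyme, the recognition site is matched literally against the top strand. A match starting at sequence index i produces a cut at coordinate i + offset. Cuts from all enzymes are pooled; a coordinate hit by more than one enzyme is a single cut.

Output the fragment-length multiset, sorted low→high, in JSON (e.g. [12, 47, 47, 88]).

[3,5,9,11,11,12,12,17,24,26]

Site scan:
  IvoVI GGCCAA/3: at [1, 15, 120] ⇒ [4, 18, 123]
  CdoX TGAACGTG/0: at [47, 58, 70, 97] ⇒ [47, 58, 70, 97]
  MvoIII ACCTTCA/5: at [8, 25, 89] ⇒ [13, 30, 94]

All cut coordinates (distinct, sorted): [4, 13, 18, 30, 47, 58, 70, 94, 97, 123]

Fragments:
  4→13: 9 bp
  13→18: 5 bp
  18→30: 12 bp
  30→47: 17 bp
  47→58: 11 bp
  58→70: 12 bp
  70→94: 24 bp
  94→97: 3 bp
  97→123: 26 bp
  123→4 (wrap): 130-123+4 = 11 bp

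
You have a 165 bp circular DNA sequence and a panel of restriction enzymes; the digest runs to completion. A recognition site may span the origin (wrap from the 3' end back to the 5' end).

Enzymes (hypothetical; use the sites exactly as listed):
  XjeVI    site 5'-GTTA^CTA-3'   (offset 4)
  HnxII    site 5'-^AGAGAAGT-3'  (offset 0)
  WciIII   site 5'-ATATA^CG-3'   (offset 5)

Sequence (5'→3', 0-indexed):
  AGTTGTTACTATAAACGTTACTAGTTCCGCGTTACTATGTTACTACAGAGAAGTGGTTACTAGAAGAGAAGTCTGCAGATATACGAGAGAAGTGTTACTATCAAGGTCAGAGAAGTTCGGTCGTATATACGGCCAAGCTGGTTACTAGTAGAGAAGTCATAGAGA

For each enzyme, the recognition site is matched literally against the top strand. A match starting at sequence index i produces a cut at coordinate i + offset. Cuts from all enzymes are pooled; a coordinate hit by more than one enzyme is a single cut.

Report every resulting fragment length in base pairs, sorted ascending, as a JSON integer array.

[2,4,5,5,8,11,11,12,12,13,13,14,15,19,21]

Site scan:
  XjeVI (GTTACTA, off=4): starts [4, 16, 30, 38, 55, 93, 140] → cuts [8, 20, 34, 42, 59, 97, 144]
  HnxII (AGAGAAGT, off=0): starts [46, 64, 85, 108, 149, 160] → cuts [46, 64, 85, 108, 149, 160]
  WciIII (ATATACG, off=5): starts [78, 124] → cuts [83, 129]

All cut coordinates (distinct, sorted): [8, 20, 34, 42, 46, 59, 64, 83, 85, 97, 108, 129, 144, 149, 160]

Fragments:
  8→20: 12 bp
  20→34: 14 bp
  34→42: 8 bp
  42→46: 4 bp
  46→59: 13 bp
  59→64: 5 bp
  64→83: 19 bp
  83→85: 2 bp
  85→97: 12 bp
  97→108: 11 bp
  108→129: 21 bp
  129→144: 15 bp
  144→149: 5 bp
  149→160: 11 bp
  160→8 (wrap): 165-160+8 = 13 bp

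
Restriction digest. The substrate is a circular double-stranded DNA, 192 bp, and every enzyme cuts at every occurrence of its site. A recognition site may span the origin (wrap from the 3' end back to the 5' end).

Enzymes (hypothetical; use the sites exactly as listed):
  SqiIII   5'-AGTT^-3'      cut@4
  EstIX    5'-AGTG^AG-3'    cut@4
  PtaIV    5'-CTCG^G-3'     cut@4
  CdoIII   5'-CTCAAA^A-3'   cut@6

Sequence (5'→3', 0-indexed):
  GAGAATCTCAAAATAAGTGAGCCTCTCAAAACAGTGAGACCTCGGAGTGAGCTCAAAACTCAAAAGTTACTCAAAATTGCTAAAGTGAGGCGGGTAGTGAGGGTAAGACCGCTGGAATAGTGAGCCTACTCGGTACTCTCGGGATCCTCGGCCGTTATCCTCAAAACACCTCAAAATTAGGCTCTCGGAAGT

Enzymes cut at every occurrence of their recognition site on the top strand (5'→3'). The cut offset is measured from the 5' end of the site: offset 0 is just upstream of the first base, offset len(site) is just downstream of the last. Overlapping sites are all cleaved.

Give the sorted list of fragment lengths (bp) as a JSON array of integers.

Scan for sites:
  SqiIII AGTT/4: at [64] ⇒ [68]
  EstIX AGTGAG/4: at [15, 32, 45, 83, 95, 118, 189] ⇒ [1, 19, 36, 49, 87, 99, 122]
  PtaIV CTCGG/4: at [40, 128, 137, 146, 183] ⇒ [44, 132, 141, 150, 187]
  CdoIII CTCAAAA/6: at [6, 24, 51, 58, 69, 159, 169] ⇒ [12, 30, 57, 64, 75, 165, 175]

All cut coordinates (distinct, sorted): [1, 12, 19, 30, 36, 44, 49, 57, 64, 68, 75, 87, 99, 122, 132, 141, 150, 165, 175, 187]

Fragments:
  1→12: 11 bp
  12→19: 7 bp
  19→30: 11 bp
  30→36: 6 bp
  36→44: 8 bp
  44→49: 5 bp
  49→57: 8 bp
  57→64: 7 bp
  64→68: 4 bp
  68→75: 7 bp
  75→87: 12 bp
  87→99: 12 bp
  99→122: 23 bp
  122→132: 10 bp
  132→141: 9 bp
  141→150: 9 bp
  150→165: 15 bp
  165→175: 10 bp
  175→187: 12 bp
  187→1 (wrap): 192-187+1 = 6 bp

[4,5,6,6,7,7,7,8,8,9,9,10,10,11,11,12,12,12,15,23]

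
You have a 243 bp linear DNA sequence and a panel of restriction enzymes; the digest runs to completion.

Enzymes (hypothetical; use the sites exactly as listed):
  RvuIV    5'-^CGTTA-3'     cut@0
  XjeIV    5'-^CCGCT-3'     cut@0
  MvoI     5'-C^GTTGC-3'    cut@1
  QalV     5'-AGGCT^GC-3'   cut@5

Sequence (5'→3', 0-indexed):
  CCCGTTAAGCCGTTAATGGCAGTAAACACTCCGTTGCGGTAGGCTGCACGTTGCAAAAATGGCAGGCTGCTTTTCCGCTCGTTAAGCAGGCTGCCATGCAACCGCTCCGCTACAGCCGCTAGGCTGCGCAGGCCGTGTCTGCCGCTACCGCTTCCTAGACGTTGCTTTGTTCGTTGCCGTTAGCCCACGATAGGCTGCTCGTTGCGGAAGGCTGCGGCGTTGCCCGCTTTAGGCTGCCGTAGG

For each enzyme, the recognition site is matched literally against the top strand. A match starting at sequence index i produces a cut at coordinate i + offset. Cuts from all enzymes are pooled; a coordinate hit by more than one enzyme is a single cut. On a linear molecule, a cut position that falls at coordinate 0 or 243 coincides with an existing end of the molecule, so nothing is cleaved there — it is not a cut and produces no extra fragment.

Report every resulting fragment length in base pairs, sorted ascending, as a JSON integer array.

[2,4,4,5,5,5,5,5,6,6,8,8,9,9,10,12,12,13,13,13,13,16,19,19,22]

Per-enzyme occurrences:
  RvuIV CGTTA/0: at [2, 10, 79, 177] ⇒ [2, 10, 79, 177]
  XjeIV CCGCT/0: at [74, 101, 106, 115, 141, 147, 223] ⇒ [74, 101, 106, 115, 141, 147, 223]
  MvoI CGTTGC/1: at [31, 48, 159, 171, 199, 217] ⇒ [32, 49, 160, 172, 200, 218]
  QalV AGGCTGC/5: at [40, 63, 87, 120, 191, 208, 230] ⇒ [45, 68, 92, 125, 196, 213, 235]

All cut coordinates (distinct, sorted): [2, 10, 32, 45, 49, 68, 74, 79, 92, 101, 106, 115, 125, 141, 147, 160, 172, 177, 196, 200, 213, 218, 223, 235]

Fragment lengths:
  [0,2): 2 bp
  [2,10): 8 bp
  [10,32): 22 bp
  [32,45): 13 bp
  [45,49): 4 bp
  [49,68): 19 bp
  [68,74): 6 bp
  [74,79): 5 bp
  [79,92): 13 bp
  [92,101): 9 bp
  [101,106): 5 bp
  [106,115): 9 bp
  [115,125): 10 bp
  [125,141): 16 bp
  [141,147): 6 bp
  [147,160): 13 bp
  [160,172): 12 bp
  [172,177): 5 bp
  [177,196): 19 bp
  [196,200): 4 bp
  [200,213): 13 bp
  [213,218): 5 bp
  [218,223): 5 bp
  [223,235): 12 bp
  [235,243): 8 bp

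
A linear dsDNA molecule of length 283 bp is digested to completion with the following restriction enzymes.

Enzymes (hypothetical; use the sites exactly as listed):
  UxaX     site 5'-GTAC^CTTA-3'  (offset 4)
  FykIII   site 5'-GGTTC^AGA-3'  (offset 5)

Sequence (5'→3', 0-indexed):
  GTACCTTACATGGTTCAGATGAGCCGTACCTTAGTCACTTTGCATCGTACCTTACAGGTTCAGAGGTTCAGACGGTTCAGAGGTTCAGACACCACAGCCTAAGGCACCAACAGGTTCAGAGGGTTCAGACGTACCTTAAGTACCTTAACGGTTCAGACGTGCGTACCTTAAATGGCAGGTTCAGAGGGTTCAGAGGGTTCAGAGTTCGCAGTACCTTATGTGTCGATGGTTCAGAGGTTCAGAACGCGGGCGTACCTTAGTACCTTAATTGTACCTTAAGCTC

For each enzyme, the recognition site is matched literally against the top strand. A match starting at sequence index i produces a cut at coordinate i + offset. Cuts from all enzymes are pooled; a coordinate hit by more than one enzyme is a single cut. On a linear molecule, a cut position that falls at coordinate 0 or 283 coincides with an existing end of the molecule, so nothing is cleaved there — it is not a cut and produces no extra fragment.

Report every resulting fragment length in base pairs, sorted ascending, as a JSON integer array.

Site scan:
  UxaX GTACCTTA/4: at [0, 25, 46, 130, 139, 162, 210, 251, 259, 270] ⇒ [4, 29, 50, 134, 143, 166, 214, 255, 263, 274]
  FykIII GGTTCAGA/5: at [11, 56, 64, 73, 81, 112, 121, 149, 177, 186, 195, 227, 235] ⇒ [16, 61, 69, 78, 86, 117, 126, 154, 182, 191, 200, 232, 240]

Pooled cuts: [4, 16, 29, 50, 61, 69, 78, 86, 117, 126, 134, 143, 154, 166, 182, 191, 200, 214, 232, 240, 255, 263, 274]

Fragment lengths:
  [0,4): 4 bp
  [4,16): 12 bp
  [16,29): 13 bp
  [29,50): 21 bp
  [50,61): 11 bp
  [61,69): 8 bp
  [69,78): 9 bp
  [78,86): 8 bp
  [86,117): 31 bp
  [117,126): 9 bp
  [126,134): 8 bp
  [134,143): 9 bp
  [143,154): 11 bp
  [154,166): 12 bp
  [166,182): 16 bp
  [182,191): 9 bp
  [191,200): 9 bp
  [200,214): 14 bp
  [214,232): 18 bp
  [232,240): 8 bp
  [240,255): 15 bp
  [255,263): 8 bp
  [263,274): 11 bp
  [274,283): 9 bp

[4,8,8,8,8,8,9,9,9,9,9,9,11,11,11,12,12,13,14,15,16,18,21,31]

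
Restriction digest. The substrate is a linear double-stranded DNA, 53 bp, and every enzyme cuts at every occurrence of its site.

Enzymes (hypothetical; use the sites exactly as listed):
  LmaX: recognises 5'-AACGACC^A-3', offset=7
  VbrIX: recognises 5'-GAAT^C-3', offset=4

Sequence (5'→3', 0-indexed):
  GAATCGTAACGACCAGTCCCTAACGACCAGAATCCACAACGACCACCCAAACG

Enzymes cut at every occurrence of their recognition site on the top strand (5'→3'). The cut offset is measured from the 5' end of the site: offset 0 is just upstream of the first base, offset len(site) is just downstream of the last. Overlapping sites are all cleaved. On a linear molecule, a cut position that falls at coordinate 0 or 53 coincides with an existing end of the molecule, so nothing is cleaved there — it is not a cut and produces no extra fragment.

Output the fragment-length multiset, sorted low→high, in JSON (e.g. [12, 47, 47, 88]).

[4,5,9,10,11,14]

Per-enzyme occurrences:
  LmaX (AACGACCA, off=7): starts [7, 21, 37] → cuts [14, 28, 44]
  VbrIX (GAATC, off=4): starts [0, 29] → cuts [4, 33]

Pooled cuts: [4, 14, 28, 33, 44]

Fragment lengths:
  [0,4): 4 bp
  [4,14): 10 bp
  [14,28): 14 bp
  [28,33): 5 bp
  [33,44): 11 bp
  [44,53): 9 bp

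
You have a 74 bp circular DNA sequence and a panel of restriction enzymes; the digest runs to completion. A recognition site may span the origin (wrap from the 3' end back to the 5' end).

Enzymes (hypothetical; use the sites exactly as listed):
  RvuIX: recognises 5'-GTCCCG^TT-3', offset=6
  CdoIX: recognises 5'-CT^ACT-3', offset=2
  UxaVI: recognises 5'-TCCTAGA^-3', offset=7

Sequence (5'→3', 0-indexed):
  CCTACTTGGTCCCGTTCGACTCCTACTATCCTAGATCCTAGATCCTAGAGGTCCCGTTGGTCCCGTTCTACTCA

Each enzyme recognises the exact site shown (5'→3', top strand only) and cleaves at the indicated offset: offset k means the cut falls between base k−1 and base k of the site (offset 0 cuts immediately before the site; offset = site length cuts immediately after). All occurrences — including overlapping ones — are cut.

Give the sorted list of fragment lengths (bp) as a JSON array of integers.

[4,7,7,7,8,9,10,11,11]

Scan for sites:
  RvuIX GTCCCGTT/6: at [8, 50, 59] ⇒ [14, 56, 65]
  CdoIX CTACT/2: at [1, 22, 67] ⇒ [3, 24, 69]
  UxaVI TCCTAGA/7: at [28, 35, 42] ⇒ [35, 42, 49]

Pooled cuts: [3, 14, 24, 35, 42, 49, 56, 65, 69]

Fragments:
  3→14: 11 bp
  14→24: 10 bp
  24→35: 11 bp
  35→42: 7 bp
  42→49: 7 bp
  49→56: 7 bp
  56→65: 9 bp
  65→69: 4 bp
  69→3 (wrap): 74-69+3 = 8 bp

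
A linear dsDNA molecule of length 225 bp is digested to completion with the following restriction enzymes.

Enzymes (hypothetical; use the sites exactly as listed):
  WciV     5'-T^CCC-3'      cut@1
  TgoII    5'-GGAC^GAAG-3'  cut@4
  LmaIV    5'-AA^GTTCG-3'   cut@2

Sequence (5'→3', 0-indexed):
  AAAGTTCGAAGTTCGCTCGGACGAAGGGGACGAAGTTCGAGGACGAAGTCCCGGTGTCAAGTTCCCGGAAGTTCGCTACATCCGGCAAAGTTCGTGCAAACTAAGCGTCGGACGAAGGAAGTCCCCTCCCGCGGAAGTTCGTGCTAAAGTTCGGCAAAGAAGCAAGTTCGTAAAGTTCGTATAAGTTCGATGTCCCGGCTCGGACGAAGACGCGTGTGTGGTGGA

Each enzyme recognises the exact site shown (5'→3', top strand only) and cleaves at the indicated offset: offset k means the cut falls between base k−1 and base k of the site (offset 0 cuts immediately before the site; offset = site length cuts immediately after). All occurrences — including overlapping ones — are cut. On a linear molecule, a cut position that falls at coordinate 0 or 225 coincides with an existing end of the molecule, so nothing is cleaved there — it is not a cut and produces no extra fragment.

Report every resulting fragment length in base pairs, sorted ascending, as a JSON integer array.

Scan for sites:
  WciV TCCC/1: at [48, 62, 121, 126, 192] ⇒ [49, 63, 122, 127, 193]
  TgoII GGACGAAG/4: at [18, 27, 40, 109, 201] ⇒ [22, 31, 44, 113, 205]
  LmaIV AAGTTCG/2: at [1, 8, 32, 68, 87, 134, 146, 163, 172, 182] ⇒ [3, 10, 34, 70, 89, 136, 148, 165, 174, 184]

All cut coordinates (distinct, sorted): [3, 10, 22, 31, 34, 44, 49, 63, 70, 89, 113, 122, 127, 136, 148, 165, 174, 184, 193, 205]

Fragment lengths:
  [0,3): 3 bp
  [3,10): 7 bp
  [10,22): 12 bp
  [22,31): 9 bp
  [31,34): 3 bp
  [34,44): 10 bp
  [44,49): 5 bp
  [49,63): 14 bp
  [63,70): 7 bp
  [70,89): 19 bp
  [89,113): 24 bp
  [113,122): 9 bp
  [122,127): 5 bp
  [127,136): 9 bp
  [136,148): 12 bp
  [148,165): 17 bp
  [165,174): 9 bp
  [174,184): 10 bp
  [184,193): 9 bp
  [193,205): 12 bp
  [205,225): 20 bp

[3,3,5,5,7,7,9,9,9,9,9,10,10,12,12,12,14,17,19,20,24]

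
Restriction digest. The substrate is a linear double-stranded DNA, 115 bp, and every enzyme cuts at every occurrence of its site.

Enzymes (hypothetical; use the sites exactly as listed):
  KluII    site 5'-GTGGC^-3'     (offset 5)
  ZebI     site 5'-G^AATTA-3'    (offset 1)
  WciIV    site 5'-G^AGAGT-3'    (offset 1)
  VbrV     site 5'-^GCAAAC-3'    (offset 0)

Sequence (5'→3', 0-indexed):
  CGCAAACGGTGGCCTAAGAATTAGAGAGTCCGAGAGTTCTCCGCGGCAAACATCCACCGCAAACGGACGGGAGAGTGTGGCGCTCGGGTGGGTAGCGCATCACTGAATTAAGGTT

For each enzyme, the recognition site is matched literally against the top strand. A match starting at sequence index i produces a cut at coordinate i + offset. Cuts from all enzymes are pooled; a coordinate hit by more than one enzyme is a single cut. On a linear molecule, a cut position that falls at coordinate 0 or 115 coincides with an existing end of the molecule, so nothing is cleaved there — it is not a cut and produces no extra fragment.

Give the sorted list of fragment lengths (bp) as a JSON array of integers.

Site scan:
  KluII (GTGGC, off=5): starts [8, 76] → cuts [13, 81]
  ZebI (GAATTA, off=1): starts [17, 104] → cuts [18, 105]
  WciIV (GAGAGT, off=1): starts [23, 31, 70] → cuts [24, 32, 71]
  VbrV (GCAAAC, off=0): starts [1, 45, 58] → cuts [1, 45, 58]

Pooled cuts: [1, 13, 18, 24, 32, 45, 58, 71, 81, 105]

Fragments:
  [0,1): 1 bp
  [1,13): 12 bp
  [13,18): 5 bp
  [18,24): 6 bp
  [24,32): 8 bp
  [32,45): 13 bp
  [45,58): 13 bp
  [58,71): 13 bp
  [71,81): 10 bp
  [81,105): 24 bp
  [105,115): 10 bp

[1,5,6,8,10,10,12,13,13,13,24]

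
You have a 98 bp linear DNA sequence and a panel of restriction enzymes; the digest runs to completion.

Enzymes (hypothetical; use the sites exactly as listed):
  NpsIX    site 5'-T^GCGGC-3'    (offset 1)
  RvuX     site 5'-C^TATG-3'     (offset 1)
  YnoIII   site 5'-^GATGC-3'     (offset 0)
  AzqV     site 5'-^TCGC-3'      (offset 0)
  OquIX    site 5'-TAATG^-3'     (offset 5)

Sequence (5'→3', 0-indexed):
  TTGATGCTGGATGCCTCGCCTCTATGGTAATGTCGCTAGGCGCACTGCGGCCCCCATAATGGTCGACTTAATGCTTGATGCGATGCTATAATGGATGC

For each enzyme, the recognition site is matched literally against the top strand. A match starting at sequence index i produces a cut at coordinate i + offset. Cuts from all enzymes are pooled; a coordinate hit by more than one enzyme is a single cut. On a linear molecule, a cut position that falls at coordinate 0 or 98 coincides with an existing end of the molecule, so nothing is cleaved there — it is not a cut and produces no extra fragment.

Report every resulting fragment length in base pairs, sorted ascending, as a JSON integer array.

[2,3,5,5,6,7,7,10,12,12,14,15]

Scan for sites:
  NpsIX (TGCGGC, off=1): starts [45] → cuts [46]
  RvuX (CTATG, off=1): starts [21] → cuts [22]
  YnoIII (GATGC, off=0): starts [2, 9, 76, 81, 93] → cuts [2, 9, 76, 81, 93]
  AzqV (TCGC, off=0): starts [15, 32] → cuts [15, 32]
  OquIX (TAATG, off=5): starts [27, 56, 68, 88] → cuts [32, 61, 73, 93]

Pooled cuts: [2, 9, 15, 22, 32, 46, 61, 73, 76, 81, 93]

Fragment lengths:
  [0,2): 2 bp
  [2,9): 7 bp
  [9,15): 6 bp
  [15,22): 7 bp
  [22,32): 10 bp
  [32,46): 14 bp
  [46,61): 15 bp
  [61,73): 12 bp
  [73,76): 3 bp
  [76,81): 5 bp
  [81,93): 12 bp
  [93,98): 5 bp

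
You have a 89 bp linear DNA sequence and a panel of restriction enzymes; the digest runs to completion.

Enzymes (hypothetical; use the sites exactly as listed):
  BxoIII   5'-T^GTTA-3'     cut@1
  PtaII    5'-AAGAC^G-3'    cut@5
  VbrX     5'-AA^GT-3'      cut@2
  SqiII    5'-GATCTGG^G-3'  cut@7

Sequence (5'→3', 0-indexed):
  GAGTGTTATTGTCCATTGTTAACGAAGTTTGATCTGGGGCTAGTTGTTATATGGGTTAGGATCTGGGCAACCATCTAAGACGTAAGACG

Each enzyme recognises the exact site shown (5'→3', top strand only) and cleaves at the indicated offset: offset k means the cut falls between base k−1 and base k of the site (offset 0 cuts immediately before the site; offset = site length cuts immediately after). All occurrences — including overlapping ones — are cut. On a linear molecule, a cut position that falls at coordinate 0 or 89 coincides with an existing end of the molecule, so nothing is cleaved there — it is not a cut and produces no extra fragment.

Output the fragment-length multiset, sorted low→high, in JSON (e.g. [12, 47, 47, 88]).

Scan for sites:
  BxoIII (TGTTA, off=1): starts [3, 16, 44] → cuts [4, 17, 45]
  PtaII (AAGACG, off=5): starts [76, 83] → cuts [81, 88]
  VbrX (AAGT, off=2): starts [24] → cuts [26]
  SqiII (GATCTGGG, off=7): starts [30, 59] → cuts [37, 66]

Pooled cuts: [4, 17, 26, 37, 45, 66, 81, 88]

Fragments:
  [0,4): 4 bp
  [4,17): 13 bp
  [17,26): 9 bp
  [26,37): 11 bp
  [37,45): 8 bp
  [45,66): 21 bp
  [66,81): 15 bp
  [81,88): 7 bp
  [88,89): 1 bp

[1,4,7,8,9,11,13,15,21]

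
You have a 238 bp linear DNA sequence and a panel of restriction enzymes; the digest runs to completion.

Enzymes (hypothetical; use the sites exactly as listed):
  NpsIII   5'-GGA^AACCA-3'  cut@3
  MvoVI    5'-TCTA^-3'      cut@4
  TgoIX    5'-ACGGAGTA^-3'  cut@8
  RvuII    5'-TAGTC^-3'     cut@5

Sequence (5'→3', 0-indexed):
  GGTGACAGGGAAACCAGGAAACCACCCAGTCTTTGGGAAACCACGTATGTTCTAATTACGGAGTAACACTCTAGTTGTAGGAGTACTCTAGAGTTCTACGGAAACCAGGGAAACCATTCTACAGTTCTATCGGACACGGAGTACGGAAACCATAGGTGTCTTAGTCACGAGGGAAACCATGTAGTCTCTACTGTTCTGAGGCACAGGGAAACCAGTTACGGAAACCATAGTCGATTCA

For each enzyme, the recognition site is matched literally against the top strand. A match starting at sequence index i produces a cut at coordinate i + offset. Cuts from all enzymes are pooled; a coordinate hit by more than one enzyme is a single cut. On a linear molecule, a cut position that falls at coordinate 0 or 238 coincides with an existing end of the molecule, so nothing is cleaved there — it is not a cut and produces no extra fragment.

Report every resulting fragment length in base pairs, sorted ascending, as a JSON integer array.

[4,4,4,6,8,8,8,8,8,9,10,10,11,11,12,13,14,16,17,19,19,19]

Scan for sites:
  NpsIII (GGAAACCA, off=3): starts [8, 16, 35, 99, 108, 144, 171, 206, 219] → cuts [11, 19, 38, 102, 111, 147, 174, 209, 222]
  MvoVI (TCTA, off=4): starts [50, 69, 86, 94, 117, 125, 186] → cuts [54, 73, 90, 98, 121, 129, 190]
  TgoIX (ACGGAGTA, off=8): starts [57, 135] → cuts [65, 143]
  RvuII (TAGTC, off=5): starts [161, 181, 227] → cuts [166, 186, 232]

All cut coordinates (distinct, sorted): [11, 19, 38, 54, 65, 73, 90, 98, 102, 111, 121, 129, 143, 147, 166, 174, 186, 190, 209, 222, 232]

Fragment lengths:
  [0,11): 11 bp
  [11,19): 8 bp
  [19,38): 19 bp
  [38,54): 16 bp
  [54,65): 11 bp
  [65,73): 8 bp
  [73,90): 17 bp
  [90,98): 8 bp
  [98,102): 4 bp
  [102,111): 9 bp
  [111,121): 10 bp
  [121,129): 8 bp
  [129,143): 14 bp
  [143,147): 4 bp
  [147,166): 19 bp
  [166,174): 8 bp
  [174,186): 12 bp
  [186,190): 4 bp
  [190,209): 19 bp
  [209,222): 13 bp
  [222,232): 10 bp
  [232,238): 6 bp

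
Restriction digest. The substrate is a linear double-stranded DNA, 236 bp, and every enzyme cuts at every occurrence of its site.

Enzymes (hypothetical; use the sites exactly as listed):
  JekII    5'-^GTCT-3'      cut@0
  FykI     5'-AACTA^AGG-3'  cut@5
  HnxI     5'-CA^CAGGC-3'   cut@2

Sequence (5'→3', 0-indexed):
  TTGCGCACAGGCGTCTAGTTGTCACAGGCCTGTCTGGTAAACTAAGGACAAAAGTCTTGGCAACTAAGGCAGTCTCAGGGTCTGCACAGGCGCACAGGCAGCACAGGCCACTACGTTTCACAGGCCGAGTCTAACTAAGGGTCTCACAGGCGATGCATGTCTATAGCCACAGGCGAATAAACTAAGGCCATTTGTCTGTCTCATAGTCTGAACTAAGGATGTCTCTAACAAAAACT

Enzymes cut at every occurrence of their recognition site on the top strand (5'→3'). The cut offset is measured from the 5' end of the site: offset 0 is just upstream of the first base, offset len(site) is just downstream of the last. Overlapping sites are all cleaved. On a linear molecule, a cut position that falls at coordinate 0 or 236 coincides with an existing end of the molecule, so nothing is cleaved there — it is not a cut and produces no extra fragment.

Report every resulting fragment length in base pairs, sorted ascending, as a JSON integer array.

Scan for sites:
  JekII GTCT/0: at [12, 31, 53, 71, 79, 128, 140, 158, 193, 197, 205, 220] ⇒ [12, 31, 53, 71, 79, 128, 140, 158, 193, 197, 205, 220]
  FykI AACTAAGG/5: at [39, 61, 132, 179, 210] ⇒ [44, 66, 137, 184, 215]
  HnxI CACAGGC/2: at [5, 22, 84, 92, 101, 118, 144, 167] ⇒ [7, 24, 86, 94, 103, 120, 146, 169]

Pooled cuts: [7, 12, 24, 31, 44, 53, 66, 71, 79, 86, 94, 103, 120, 128, 137, 140, 146, 158, 169, 184, 193, 197, 205, 215, 220]

Fragments:
  [0,7): 7 bp
  [7,12): 5 bp
  [12,24): 12 bp
  [24,31): 7 bp
  [31,44): 13 bp
  [44,53): 9 bp
  [53,66): 13 bp
  [66,71): 5 bp
  [71,79): 8 bp
  [79,86): 7 bp
  [86,94): 8 bp
  [94,103): 9 bp
  [103,120): 17 bp
  [120,128): 8 bp
  [128,137): 9 bp
  [137,140): 3 bp
  [140,146): 6 bp
  [146,158): 12 bp
  [158,169): 11 bp
  [169,184): 15 bp
  [184,193): 9 bp
  [193,197): 4 bp
  [197,205): 8 bp
  [205,215): 10 bp
  [215,220): 5 bp
  [220,236): 16 bp

[3,4,5,5,5,6,7,7,7,8,8,8,8,9,9,9,9,10,11,12,12,13,13,15,16,17]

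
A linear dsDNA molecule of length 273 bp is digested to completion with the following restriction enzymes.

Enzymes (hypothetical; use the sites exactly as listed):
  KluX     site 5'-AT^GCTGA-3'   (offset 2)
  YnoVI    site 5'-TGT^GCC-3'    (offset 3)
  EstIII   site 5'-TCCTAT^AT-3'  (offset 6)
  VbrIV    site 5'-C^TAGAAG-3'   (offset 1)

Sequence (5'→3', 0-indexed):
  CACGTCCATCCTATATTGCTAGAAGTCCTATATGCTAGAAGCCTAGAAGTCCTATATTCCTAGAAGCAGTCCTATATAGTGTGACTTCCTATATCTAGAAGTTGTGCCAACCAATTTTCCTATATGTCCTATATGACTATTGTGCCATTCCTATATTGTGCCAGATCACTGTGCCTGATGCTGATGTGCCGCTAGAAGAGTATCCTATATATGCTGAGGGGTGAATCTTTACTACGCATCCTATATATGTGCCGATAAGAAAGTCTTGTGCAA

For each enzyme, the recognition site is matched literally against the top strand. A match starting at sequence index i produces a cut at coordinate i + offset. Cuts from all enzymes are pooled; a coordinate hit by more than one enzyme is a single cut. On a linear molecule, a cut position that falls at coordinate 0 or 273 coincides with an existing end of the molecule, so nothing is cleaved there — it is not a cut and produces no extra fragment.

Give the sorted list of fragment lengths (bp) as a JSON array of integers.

[3,4,4,5,5,5,5,6,7,8,8,9,10,11,11,12,12,13,14,15,16,17,18,23,32]

Site scan:
  KluX (ATGCTGA, off=2): starts [177, 210] → cuts [179, 212]
  YnoVI (TGTGCC, off=3): starts [102, 140, 156, 169, 184, 247] → cuts [105, 143, 159, 172, 187, 250]
  EstIII (TCCTATAT, off=6): starts [8, 25, 49, 69, 86, 117, 126, 148, 202, 238] → cuts [14, 31, 55, 75, 92, 123, 132, 154, 208, 244]
  VbrIV (CTAGAAG, off=1): starts [18, 34, 42, 59, 94, 191] → cuts [19, 35, 43, 60, 95, 192]

Pooled cuts: [14, 19, 31, 35, 43, 55, 60, 75, 92, 95, 105, 123, 132, 143, 154, 159, 172, 179, 187, 192, 208, 212, 244, 250]

Fragments:
  [0,14): 14 bp
  [14,19): 5 bp
  [19,31): 12 bp
  [31,35): 4 bp
  [35,43): 8 bp
  [43,55): 12 bp
  [55,60): 5 bp
  [60,75): 15 bp
  [75,92): 17 bp
  [92,95): 3 bp
  [95,105): 10 bp
  [105,123): 18 bp
  [123,132): 9 bp
  [132,143): 11 bp
  [143,154): 11 bp
  [154,159): 5 bp
  [159,172): 13 bp
  [172,179): 7 bp
  [179,187): 8 bp
  [187,192): 5 bp
  [192,208): 16 bp
  [208,212): 4 bp
  [212,244): 32 bp
  [244,250): 6 bp
  [250,273): 23 bp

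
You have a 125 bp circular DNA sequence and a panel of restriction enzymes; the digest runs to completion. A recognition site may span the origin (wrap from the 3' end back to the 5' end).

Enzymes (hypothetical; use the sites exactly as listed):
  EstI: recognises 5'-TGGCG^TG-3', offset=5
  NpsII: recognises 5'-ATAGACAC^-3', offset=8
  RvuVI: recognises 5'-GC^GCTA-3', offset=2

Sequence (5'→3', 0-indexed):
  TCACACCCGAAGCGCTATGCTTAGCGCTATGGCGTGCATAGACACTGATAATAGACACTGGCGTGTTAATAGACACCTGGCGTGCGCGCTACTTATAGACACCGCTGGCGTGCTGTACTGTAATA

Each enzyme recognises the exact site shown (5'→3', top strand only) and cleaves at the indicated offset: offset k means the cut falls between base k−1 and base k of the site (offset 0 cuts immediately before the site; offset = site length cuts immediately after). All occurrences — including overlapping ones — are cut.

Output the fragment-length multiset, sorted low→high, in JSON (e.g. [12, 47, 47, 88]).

[5,5,6,8,9,11,12,13,13,15,28]

Site scan:
  EstI (TGGCGTG, off=5): starts [29, 58, 77, 105] → cuts [34, 63, 82, 110]
  NpsII (ATAGACAC, off=8): starts [37, 50, 68, 94] → cuts [45, 58, 76, 102]
  RvuVI (GCGCTA, off=2): starts [11, 23, 85] → cuts [13, 25, 87]

All cut coordinates (distinct, sorted): [13, 25, 34, 45, 58, 63, 76, 82, 87, 102, 110]

Fragments:
  13→25: 12 bp
  25→34: 9 bp
  34→45: 11 bp
  45→58: 13 bp
  58→63: 5 bp
  63→76: 13 bp
  76→82: 6 bp
  82→87: 5 bp
  87→102: 15 bp
  102→110: 8 bp
  110→13 (wrap): 125-110+13 = 28 bp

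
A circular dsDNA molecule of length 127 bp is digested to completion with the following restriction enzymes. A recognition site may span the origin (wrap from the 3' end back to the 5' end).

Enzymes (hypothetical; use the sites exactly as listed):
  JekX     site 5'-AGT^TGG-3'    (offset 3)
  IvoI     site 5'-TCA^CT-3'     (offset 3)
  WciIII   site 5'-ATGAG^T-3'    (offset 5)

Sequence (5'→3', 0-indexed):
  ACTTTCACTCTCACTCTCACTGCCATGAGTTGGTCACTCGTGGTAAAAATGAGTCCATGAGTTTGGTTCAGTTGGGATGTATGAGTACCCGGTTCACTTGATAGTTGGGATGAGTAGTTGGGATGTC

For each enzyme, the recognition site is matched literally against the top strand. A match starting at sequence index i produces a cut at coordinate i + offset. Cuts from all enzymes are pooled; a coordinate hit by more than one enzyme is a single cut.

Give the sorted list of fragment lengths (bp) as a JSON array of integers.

Site scan:
  JekX (AGTTGG, off=3): starts [27, 69, 102, 115] → cuts [30, 72, 105, 118]
  IvoI (TCACT, off=3): starts [4, 10, 16, 33, 93, 125] → cuts [1, 7, 13, 19, 36, 96]
  WciIII (ATGAGT, off=5): starts [24, 48, 56, 80, 109] → cuts [29, 53, 61, 85, 114]

Pooled cuts: [1, 7, 13, 19, 29, 30, 36, 53, 61, 72, 85, 96, 105, 114, 118]

Fragments:
  1→7: 6 bp
  7→13: 6 bp
  13→19: 6 bp
  19→29: 10 bp
  29→30: 1 bp
  30→36: 6 bp
  36→53: 17 bp
  53→61: 8 bp
  61→72: 11 bp
  72→85: 13 bp
  85→96: 11 bp
  96→105: 9 bp
  105→114: 9 bp
  114→118: 4 bp
  118→1 (wrap): 127-118+1 = 10 bp

[1,4,6,6,6,6,8,9,9,10,10,11,11,13,17]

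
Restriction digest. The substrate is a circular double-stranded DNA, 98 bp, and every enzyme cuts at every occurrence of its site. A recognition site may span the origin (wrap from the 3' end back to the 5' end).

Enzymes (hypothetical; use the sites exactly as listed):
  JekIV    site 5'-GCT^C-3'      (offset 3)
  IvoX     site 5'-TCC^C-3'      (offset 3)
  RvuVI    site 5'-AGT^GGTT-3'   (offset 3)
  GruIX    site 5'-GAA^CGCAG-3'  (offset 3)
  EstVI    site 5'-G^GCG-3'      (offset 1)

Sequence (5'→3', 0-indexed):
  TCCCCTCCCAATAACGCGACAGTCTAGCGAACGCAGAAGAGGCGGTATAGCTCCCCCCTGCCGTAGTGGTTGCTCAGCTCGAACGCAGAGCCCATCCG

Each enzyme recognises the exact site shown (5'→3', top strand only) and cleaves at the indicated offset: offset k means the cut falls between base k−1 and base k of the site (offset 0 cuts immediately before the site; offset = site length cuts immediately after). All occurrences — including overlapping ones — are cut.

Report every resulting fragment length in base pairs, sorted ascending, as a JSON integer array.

[2,4,5,5,7,10,11,13,18,23]

Site scan:
  JekIV GCTC/3: at [49, 71, 76] ⇒ [52, 74, 79]
  IvoX TCCC/3: at [0, 5, 51] ⇒ [3, 8, 54]
  RvuVI AGTGGTT/3: at [64] ⇒ [67]
  GruIX GAACGCAG/3: at [28, 80] ⇒ [31, 83]
  EstVI GGCG/1: at [40] ⇒ [41]

All cut coordinates (distinct, sorted): [3, 8, 31, 41, 52, 54, 67, 74, 79, 83]

Fragments:
  3→8: 5 bp
  8→31: 23 bp
  31→41: 10 bp
  41→52: 11 bp
  52→54: 2 bp
  54→67: 13 bp
  67→74: 7 bp
  74→79: 5 bp
  79→83: 4 bp
  83→3 (wrap): 98-83+3 = 18 bp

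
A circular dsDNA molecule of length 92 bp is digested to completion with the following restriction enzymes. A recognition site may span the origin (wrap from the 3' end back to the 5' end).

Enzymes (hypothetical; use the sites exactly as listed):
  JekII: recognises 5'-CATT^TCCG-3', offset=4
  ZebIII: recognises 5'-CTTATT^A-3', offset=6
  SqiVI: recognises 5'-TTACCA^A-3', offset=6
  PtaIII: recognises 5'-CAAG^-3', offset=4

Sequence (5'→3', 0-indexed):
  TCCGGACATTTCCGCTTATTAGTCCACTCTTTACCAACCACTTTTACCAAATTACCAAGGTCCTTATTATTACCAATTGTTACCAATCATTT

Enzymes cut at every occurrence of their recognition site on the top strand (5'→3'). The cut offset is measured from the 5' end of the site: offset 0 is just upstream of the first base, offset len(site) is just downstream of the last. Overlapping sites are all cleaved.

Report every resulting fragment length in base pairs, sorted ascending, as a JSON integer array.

Scan for sites:
  JekII CATTTCCG/4: at [6] ⇒ [10]
  ZebIII CTTATTA/6: at [14, 62] ⇒ [20, 68]
  SqiVI TTACCAA/6: at [30, 43, 51, 69, 79] ⇒ [36, 49, 57, 75, 85]
  PtaIII CAAG/4: at [55] ⇒ [59]

Pooled cuts: [10, 20, 36, 49, 57, 59, 68, 75, 85]

Fragment lengths:
  10→20: 10 bp
  20→36: 16 bp
  36→49: 13 bp
  49→57: 8 bp
  57→59: 2 bp
  59→68: 9 bp
  68→75: 7 bp
  75→85: 10 bp
  85→10 (wrap): 92-85+10 = 17 bp

[2,7,8,9,10,10,13,16,17]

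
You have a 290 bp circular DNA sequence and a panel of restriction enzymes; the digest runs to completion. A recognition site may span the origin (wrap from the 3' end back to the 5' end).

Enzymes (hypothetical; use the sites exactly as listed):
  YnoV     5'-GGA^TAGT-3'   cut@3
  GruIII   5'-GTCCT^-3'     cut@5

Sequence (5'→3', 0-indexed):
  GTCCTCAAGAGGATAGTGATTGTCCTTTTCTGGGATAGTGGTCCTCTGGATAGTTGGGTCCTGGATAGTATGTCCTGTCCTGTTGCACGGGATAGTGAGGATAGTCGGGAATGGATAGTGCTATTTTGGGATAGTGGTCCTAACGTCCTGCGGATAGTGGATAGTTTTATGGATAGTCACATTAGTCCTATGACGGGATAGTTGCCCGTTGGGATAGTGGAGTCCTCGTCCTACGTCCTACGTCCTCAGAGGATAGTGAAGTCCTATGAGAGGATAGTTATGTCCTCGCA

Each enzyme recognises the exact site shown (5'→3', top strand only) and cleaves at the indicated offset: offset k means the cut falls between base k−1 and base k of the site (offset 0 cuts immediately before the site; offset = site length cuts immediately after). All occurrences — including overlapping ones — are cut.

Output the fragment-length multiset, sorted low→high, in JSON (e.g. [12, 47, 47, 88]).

Site scan:
  YnoV (GGATAGT, off=3): starts [10, 32, 47, 62, 89, 98, 112, 128, 151, 158, 170, 195, 211, 250, 271] → cuts [13, 35, 50, 65, 92, 101, 115, 131, 154, 161, 173, 198, 214, 253, 274]
  GruIII (GTCCT, off=5): starts [0, 21, 40, 57, 71, 76, 136, 144, 184, 221, 227, 234, 241, 260, 281] → cuts [5, 26, 45, 62, 76, 81, 141, 149, 189, 226, 232, 239, 246, 265, 286]

Pooled cuts: [5, 13, 26, 35, 45, 50, 62, 65, 76, 81, 92, 101, 115, 131, 141, 149, 154, 161, 173, 189, 198, 214, 226, 232, 239, 246, 253, 265, 274, 286]

Fragment lengths:
  5→13: 8 bp
  13→26: 13 bp
  26→35: 9 bp
  35→45: 10 bp
  45→50: 5 bp
  50→62: 12 bp
  62→65: 3 bp
  65→76: 11 bp
  76→81: 5 bp
  81→92: 11 bp
  92→101: 9 bp
  101→115: 14 bp
  115→131: 16 bp
  131→141: 10 bp
  141→149: 8 bp
  149→154: 5 bp
  154→161: 7 bp
  161→173: 12 bp
  173→189: 16 bp
  189→198: 9 bp
  198→214: 16 bp
  214→226: 12 bp
  226→232: 6 bp
  232→239: 7 bp
  239→246: 7 bp
  246→253: 7 bp
  253→265: 12 bp
  265→274: 9 bp
  274→286: 12 bp
  286→5 (wrap): 290-286+5 = 9 bp

[3,5,5,5,6,7,7,7,7,8,8,9,9,9,9,9,10,10,11,11,12,12,12,12,12,13,14,16,16,16]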